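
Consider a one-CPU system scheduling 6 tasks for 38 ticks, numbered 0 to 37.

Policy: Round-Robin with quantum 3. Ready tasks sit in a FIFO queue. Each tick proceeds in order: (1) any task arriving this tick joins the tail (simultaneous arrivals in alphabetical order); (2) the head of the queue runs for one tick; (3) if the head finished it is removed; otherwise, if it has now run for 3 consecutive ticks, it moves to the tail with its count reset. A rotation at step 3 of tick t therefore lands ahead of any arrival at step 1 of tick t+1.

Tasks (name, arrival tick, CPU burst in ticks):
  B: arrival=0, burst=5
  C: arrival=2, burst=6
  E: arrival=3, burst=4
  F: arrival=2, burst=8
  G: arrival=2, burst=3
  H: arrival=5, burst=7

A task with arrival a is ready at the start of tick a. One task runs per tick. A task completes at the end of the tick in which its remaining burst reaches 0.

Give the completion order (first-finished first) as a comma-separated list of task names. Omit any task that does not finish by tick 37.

t=0: queue=[B] q_used=0 → run B
t=1: queue=[B] q_used=1 → run B
t=2: queue=[B,C,F,G] q_used=2 → run B
t=3: queue=[C,F,G,B,E] q_used=0 → run C
t=4: queue=[C,F,G,B,E] q_used=1 → run C
t=5: queue=[C,F,G,B,E,H] q_used=2 → run C
t=6: queue=[F,G,B,E,H,C] q_used=0 → run F
t=7: queue=[F,G,B,E,H,C] q_used=1 → run F
t=8: queue=[F,G,B,E,H,C] q_used=2 → run F
t=9: queue=[G,B,E,H,C,F] q_used=0 → run G
t=10: queue=[G,B,E,H,C,F] q_used=1 → run G
t=11: queue=[G,B,E,H,C,F] q_used=2 → run G
t=12: queue=[B,E,H,C,F] q_used=0 → run B
t=13: queue=[B,E,H,C,F] q_used=1 → run B
t=14: queue=[E,H,C,F] q_used=0 → run E
t=15: queue=[E,H,C,F] q_used=1 → run E
t=16: queue=[E,H,C,F] q_used=2 → run E
t=17: queue=[H,C,F,E] q_used=0 → run H
t=18: queue=[H,C,F,E] q_used=1 → run H
t=19: queue=[H,C,F,E] q_used=2 → run H
t=20: queue=[C,F,E,H] q_used=0 → run C
t=21: queue=[C,F,E,H] q_used=1 → run C
t=22: queue=[C,F,E,H] q_used=2 → run C
t=23: queue=[F,E,H] q_used=0 → run F
t=24: queue=[F,E,H] q_used=1 → run F
t=25: queue=[F,E,H] q_used=2 → run F
t=26: queue=[E,H,F] q_used=0 → run E
t=27: queue=[H,F] q_used=0 → run H
t=28: queue=[H,F] q_used=1 → run H
t=29: queue=[H,F] q_used=2 → run H
t=30: queue=[F,H] q_used=0 → run F
t=31: queue=[F,H] q_used=1 → run F
t=32: queue=[H] q_used=0 → run H
t=33: (idle)
t=34: (idle)
t=35: (idle)
t=36: (idle)
t=37: (idle)

completion order = G, B, C, E, F, H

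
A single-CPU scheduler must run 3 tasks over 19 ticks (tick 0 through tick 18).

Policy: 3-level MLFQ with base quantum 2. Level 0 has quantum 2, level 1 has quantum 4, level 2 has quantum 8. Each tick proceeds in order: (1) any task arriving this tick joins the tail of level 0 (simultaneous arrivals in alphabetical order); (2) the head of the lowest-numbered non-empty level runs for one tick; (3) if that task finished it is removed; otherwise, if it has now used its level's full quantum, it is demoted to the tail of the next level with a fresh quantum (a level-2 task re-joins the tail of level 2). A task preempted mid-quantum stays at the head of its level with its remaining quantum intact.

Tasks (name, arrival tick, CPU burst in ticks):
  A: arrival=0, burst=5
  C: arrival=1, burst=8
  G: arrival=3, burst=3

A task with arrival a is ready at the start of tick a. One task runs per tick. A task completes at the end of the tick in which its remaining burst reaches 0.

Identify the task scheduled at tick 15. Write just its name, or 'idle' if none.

running at tick 15 = C

t=0: L0/L1/L2 = A/-/- → run A
t=1: L0/L1/L2 = AC/-/- → run A
t=2: L0/L1/L2 = C/A/- → run C
t=3: L0/L1/L2 = CG/A/- → run C
t=4: L0/L1/L2 = G/AC/- → run G
t=5: L0/L1/L2 = G/AC/- → run G
t=6: L0/L1/L2 = -/ACG/- → run A
t=7: L0/L1/L2 = -/ACG/- → run A
t=8: L0/L1/L2 = -/ACG/- → run A
t=9: L0/L1/L2 = -/CG/- → run C
t=10: L0/L1/L2 = -/CG/- → run C
t=11: L0/L1/L2 = -/CG/- → run C
t=12: L0/L1/L2 = -/CG/- → run C
t=13: L0/L1/L2 = -/G/C → run G
t=14: L0/L1/L2 = -/-/C → run C
t=15: L0/L1/L2 = -/-/C → run C
t=16: (idle)
t=17: (idle)
t=18: (idle)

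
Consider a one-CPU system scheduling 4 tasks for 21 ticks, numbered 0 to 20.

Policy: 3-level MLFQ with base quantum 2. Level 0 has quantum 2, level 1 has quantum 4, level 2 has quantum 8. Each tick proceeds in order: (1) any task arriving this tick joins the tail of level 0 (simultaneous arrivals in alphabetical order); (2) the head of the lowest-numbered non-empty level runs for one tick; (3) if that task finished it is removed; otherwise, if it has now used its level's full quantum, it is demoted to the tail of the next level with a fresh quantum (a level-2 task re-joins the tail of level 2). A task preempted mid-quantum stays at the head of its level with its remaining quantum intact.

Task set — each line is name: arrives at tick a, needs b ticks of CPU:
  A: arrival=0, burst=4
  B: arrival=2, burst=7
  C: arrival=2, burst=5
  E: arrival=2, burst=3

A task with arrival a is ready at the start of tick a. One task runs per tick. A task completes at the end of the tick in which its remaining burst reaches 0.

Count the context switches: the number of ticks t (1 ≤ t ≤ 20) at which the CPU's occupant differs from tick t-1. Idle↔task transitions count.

context switches = 9

t=0: L0/L1/L2 = A/-/- → run A
t=1: L0/L1/L2 = A/-/- → run A
t=2: L0/L1/L2 = BCE/A/- → run B
t=3: L0/L1/L2 = BCE/A/- → run B
t=4: L0/L1/L2 = CE/AB/- → run C
t=5: L0/L1/L2 = CE/AB/- → run C
t=6: L0/L1/L2 = E/ABC/- → run E
t=7: L0/L1/L2 = E/ABC/- → run E
t=8: L0/L1/L2 = -/ABCE/- → run A
t=9: L0/L1/L2 = -/ABCE/- → run A
t=10: L0/L1/L2 = -/BCE/- → run B
t=11: L0/L1/L2 = -/BCE/- → run B
t=12: L0/L1/L2 = -/BCE/- → run B
t=13: L0/L1/L2 = -/BCE/- → run B
t=14: L0/L1/L2 = -/CE/B → run C
t=15: L0/L1/L2 = -/CE/B → run C
t=16: L0/L1/L2 = -/CE/B → run C
t=17: L0/L1/L2 = -/E/B → run E
t=18: L0/L1/L2 = -/-/B → run B
t=19: (idle)
t=20: (idle)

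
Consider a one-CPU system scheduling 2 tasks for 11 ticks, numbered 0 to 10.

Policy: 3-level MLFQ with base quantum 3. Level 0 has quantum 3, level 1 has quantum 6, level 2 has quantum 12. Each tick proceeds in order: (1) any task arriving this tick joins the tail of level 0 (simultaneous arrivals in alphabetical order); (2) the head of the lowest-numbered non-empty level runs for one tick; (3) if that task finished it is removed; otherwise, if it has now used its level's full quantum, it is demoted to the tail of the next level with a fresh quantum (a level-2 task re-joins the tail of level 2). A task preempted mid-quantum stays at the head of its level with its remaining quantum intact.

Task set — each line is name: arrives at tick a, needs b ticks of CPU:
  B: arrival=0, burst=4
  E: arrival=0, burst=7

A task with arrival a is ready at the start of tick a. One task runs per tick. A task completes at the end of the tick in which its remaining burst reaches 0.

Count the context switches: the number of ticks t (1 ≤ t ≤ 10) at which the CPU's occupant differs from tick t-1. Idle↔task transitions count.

t=0: L0/L1/L2 = BE/-/- → run B
t=1: L0/L1/L2 = BE/-/- → run B
t=2: L0/L1/L2 = BE/-/- → run B
t=3: L0/L1/L2 = E/B/- → run E
t=4: L0/L1/L2 = E/B/- → run E
t=5: L0/L1/L2 = E/B/- → run E
t=6: L0/L1/L2 = -/BE/- → run B
t=7: L0/L1/L2 = -/E/- → run E
t=8: L0/L1/L2 = -/E/- → run E
t=9: L0/L1/L2 = -/E/- → run E
t=10: L0/L1/L2 = -/E/- → run E

context switches = 3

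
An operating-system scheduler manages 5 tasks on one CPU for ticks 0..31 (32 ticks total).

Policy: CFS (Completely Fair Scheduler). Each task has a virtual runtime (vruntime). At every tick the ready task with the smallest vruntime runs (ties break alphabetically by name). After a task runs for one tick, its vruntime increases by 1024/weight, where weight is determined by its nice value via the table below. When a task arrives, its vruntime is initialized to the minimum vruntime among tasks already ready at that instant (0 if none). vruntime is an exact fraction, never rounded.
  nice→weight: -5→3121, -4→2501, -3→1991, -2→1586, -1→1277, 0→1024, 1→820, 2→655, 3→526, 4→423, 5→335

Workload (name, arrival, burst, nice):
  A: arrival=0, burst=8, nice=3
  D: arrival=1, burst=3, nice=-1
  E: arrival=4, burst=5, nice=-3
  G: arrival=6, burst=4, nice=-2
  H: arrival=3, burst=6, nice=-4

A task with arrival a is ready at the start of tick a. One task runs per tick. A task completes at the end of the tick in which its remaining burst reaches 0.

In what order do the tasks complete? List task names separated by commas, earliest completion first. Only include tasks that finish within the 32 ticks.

t=0: vr[A=0] → run A
t=1: vr[A=512/263 D=512/263] → run A
t=2: vr[A=1024/263 D=512/263] → run D
t=3: vr[A=1024/263 D=923136/335851 H=923136/335851] → run D
t=4: vr[A=1024/263 D=1192448/335851 E=923136/335851 H=923136/335851] → run E
t=5: vr[A=1024/263 D=1192448/335851 E=2181875200/668679341 H=923136/335851] → run H
t=6: vr[A=1024/263 D=1192448/335851 E=2181875200/668679341 G=2652674560/839963351 H=2652674560/839963351] → run G
t=7: vr[A=1024/263 D=1192448/335851 E=2181875200/668679341 G=41534953472/10919523563 H=2652674560/839963351] → run H
t=8: vr[A=1024/263 D=1192448/335851 E=2181875200/668679341 G=41534953472/10919523563 H=2996585984/839963351] → run E
t=9: vr[A=1024/263 D=1192448/335851 E=2525786624/668679341 G=41534953472/10919523563 H=2996585984/839963351] → run D
t=10: vr[A=1024/263 E=2525786624/668679341 G=41534953472/10919523563 H=2996585984/839963351] → run H
t=11: vr[A=1024/263 E=2525786624/668679341 G=41534953472/10919523563 H=3340497408/839963351] → run E
t=12: vr[A=1024/263 E=2869698048/668679341 G=41534953472/10919523563 H=3340497408/839963351] → run G
t=13: vr[A=1024/263 E=2869698048/668679341 G=48585137664/10919523563 H=3340497408/839963351] → run A
t=14: vr[A=1536/263 E=2869698048/668679341 G=48585137664/10919523563 H=3340497408/839963351] → run H
t=15: vr[A=1536/263 E=2869698048/668679341 G=48585137664/10919523563 H=3684408832/839963351] → run E
t=16: vr[A=1536/263 E=3213609472/668679341 G=48585137664/10919523563 H=3684408832/839963351] → run H
t=17: vr[A=1536/263 E=3213609472/668679341 G=48585137664/10919523563 H=4028320256/839963351] → run G
t=18: vr[A=1536/263 E=3213609472/668679341 G=55635321856/10919523563 H=4028320256/839963351] → run H
t=19: vr[A=1536/263 E=3213609472/668679341 G=55635321856/10919523563] → run E
t=20: vr[A=1536/263 G=55635321856/10919523563] → run G
t=21: vr[A=1536/263] → run A
t=22: vr[A=2048/263] → run A
t=23: vr[A=2560/263] → run A
t=24: vr[A=3072/263] → run A
t=25: vr[A=3584/263] → run A
t=26: (idle)
t=27: (idle)
t=28: (idle)
t=29: (idle)
t=30: (idle)
t=31: (idle)

completion order = D, H, E, G, A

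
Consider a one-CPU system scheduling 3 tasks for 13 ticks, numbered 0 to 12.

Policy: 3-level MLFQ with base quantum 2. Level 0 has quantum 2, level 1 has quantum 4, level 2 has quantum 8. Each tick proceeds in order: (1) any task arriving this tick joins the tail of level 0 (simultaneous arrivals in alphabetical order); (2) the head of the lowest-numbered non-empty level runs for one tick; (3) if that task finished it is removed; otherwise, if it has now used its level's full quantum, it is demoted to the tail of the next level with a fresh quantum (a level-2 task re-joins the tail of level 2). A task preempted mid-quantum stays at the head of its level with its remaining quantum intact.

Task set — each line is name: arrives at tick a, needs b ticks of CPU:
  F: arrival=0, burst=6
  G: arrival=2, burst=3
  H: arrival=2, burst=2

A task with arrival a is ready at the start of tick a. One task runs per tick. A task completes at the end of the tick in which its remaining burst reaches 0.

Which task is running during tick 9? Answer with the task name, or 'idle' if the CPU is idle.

running at tick 9 = F

t=0: L0/L1/L2 = F/-/- → run F
t=1: L0/L1/L2 = F/-/- → run F
t=2: L0/L1/L2 = GH/F/- → run G
t=3: L0/L1/L2 = GH/F/- → run G
t=4: L0/L1/L2 = H/FG/- → run H
t=5: L0/L1/L2 = H/FG/- → run H
t=6: L0/L1/L2 = -/FG/- → run F
t=7: L0/L1/L2 = -/FG/- → run F
t=8: L0/L1/L2 = -/FG/- → run F
t=9: L0/L1/L2 = -/FG/- → run F
t=10: L0/L1/L2 = -/G/- → run G
t=11: (idle)
t=12: (idle)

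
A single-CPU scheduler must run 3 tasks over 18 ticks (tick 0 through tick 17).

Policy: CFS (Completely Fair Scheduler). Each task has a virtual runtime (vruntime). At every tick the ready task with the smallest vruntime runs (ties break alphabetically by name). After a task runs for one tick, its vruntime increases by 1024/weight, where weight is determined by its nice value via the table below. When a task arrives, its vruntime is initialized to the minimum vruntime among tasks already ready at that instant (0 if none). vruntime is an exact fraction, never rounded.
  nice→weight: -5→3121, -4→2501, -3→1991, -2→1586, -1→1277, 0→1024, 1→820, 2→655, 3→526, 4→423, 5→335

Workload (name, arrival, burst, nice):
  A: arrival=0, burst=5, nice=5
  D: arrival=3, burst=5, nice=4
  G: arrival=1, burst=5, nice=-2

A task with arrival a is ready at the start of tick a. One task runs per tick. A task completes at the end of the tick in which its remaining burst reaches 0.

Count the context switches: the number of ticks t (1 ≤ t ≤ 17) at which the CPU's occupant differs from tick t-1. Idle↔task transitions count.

context switches = 10

t=0: vr[A=0] → run A
t=1: vr[A=1024/335 G=1024/335] → run A
t=2: vr[A=2048/335 G=1024/335] → run G
t=3: vr[A=2048/335 D=983552/265655 G=983552/265655] → run D
t=4: vr[A=2048/335 D=688073216/112372065 G=983552/265655] → run G
t=5: vr[A=2048/335 D=688073216/112372065 G=1155072/265655] → run G
t=6: vr[A=2048/335 D=688073216/112372065 G=1326592/265655] → run G
t=7: vr[A=2048/335 D=688073216/112372065 G=1498112/265655] → run G
t=8: vr[A=2048/335 D=688073216/112372065] → run A
t=9: vr[A=3072/335 D=688073216/112372065] → run D
t=10: vr[A=3072/335 D=960103936/112372065] → run D
t=11: vr[A=3072/335 D=410711552/37457355] → run A
t=12: vr[A=4096/335 D=410711552/37457355] → run D
t=13: vr[A=4096/335 D=1504165376/112372065] → run A
t=14: vr[D=1504165376/112372065] → run D
t=15: (idle)
t=16: (idle)
t=17: (idle)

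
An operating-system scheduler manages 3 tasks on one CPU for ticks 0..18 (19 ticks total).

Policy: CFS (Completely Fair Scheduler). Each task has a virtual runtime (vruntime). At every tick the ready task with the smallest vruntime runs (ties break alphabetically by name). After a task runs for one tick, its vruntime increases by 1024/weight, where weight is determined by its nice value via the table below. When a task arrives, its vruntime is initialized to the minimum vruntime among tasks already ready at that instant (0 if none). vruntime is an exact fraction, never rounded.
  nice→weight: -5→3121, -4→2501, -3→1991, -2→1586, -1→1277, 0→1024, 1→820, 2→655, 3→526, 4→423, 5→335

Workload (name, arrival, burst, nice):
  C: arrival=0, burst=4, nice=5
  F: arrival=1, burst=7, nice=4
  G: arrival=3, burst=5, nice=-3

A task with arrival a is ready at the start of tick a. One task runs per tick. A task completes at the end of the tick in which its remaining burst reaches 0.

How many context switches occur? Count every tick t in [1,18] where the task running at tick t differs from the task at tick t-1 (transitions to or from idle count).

t=0: vr[C=0] → run C
t=1: vr[C=1024/335 F=1024/335] → run C
t=2: vr[C=2048/335 F=1024/335] → run F
t=3: vr[C=2048/335 F=776192/141705 G=776192/141705] → run F
t=4: vr[C=2048/335 F=1119232/141705 G=776192/141705] → run G
t=5: vr[C=2048/335 F=1119232/141705 G=1690504192/282134655] → run G
t=6: vr[C=2048/335 F=1119232/141705 G=1835610112/282134655] → run C
t=7: vr[C=3072/335 F=1119232/141705 G=1835610112/282134655] → run G
t=8: vr[C=3072/335 F=1119232/141705 G=1980716032/282134655] → run G
t=9: vr[C=3072/335 F=1119232/141705 G=2125821952/282134655] → run G
t=10: vr[C=3072/335 F=1119232/141705] → run F
t=11: vr[C=3072/335 F=487424/47235] → run C
t=12: vr[F=487424/47235] → run F
t=13: vr[F=1805312/141705] → run F
t=14: vr[F=2148352/141705] → run F
t=15: vr[F=830464/47235] → run F
t=16: (idle)
t=17: (idle)
t=18: (idle)

context switches = 8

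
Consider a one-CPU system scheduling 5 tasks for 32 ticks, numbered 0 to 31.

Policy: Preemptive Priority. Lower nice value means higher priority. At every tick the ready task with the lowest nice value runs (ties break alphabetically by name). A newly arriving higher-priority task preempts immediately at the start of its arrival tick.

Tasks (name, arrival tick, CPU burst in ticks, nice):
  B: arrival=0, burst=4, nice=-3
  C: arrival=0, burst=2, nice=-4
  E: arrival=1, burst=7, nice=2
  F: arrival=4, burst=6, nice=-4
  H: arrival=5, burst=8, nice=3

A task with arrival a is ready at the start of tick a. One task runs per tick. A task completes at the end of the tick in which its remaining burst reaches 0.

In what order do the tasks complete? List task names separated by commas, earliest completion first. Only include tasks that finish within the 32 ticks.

completion order = C, F, B, E, H

t=0: ready={B,C} → run C
t=1: ready={B,C,E} → run C
t=2: ready={B,E} → run B
t=3: ready={B,E} → run B
t=4: ready={B,E,F} → run F
t=5: ready={B,E,F,H} → run F
t=6: ready={B,E,F,H} → run F
t=7: ready={B,E,F,H} → run F
t=8: ready={B,E,F,H} → run F
t=9: ready={B,E,F,H} → run F
t=10: ready={B,E,H} → run B
t=11: ready={B,E,H} → run B
t=12: ready={E,H} → run E
t=13: ready={E,H} → run E
t=14: ready={E,H} → run E
t=15: ready={E,H} → run E
t=16: ready={E,H} → run E
t=17: ready={E,H} → run E
t=18: ready={E,H} → run E
t=19: ready={H} → run H
t=20: ready={H} → run H
t=21: ready={H} → run H
t=22: ready={H} → run H
t=23: ready={H} → run H
t=24: ready={H} → run H
t=25: ready={H} → run H
t=26: ready={H} → run H
t=27: (idle)
t=28: (idle)
t=29: (idle)
t=30: (idle)
t=31: (idle)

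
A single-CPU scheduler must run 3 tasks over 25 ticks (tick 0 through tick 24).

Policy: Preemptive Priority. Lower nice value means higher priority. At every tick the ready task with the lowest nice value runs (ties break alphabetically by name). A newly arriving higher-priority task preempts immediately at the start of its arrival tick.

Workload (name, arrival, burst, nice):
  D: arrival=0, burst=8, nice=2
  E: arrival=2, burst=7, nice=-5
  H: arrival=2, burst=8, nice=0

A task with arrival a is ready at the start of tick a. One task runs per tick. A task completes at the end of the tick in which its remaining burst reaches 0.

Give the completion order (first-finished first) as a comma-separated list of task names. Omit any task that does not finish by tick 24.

completion order = E, H, D

t=0: ready={D} → run D
t=1: ready={D} → run D
t=2: ready={D,E,H} → run E
t=3: ready={D,E,H} → run E
t=4: ready={D,E,H} → run E
t=5: ready={D,E,H} → run E
t=6: ready={D,E,H} → run E
t=7: ready={D,E,H} → run E
t=8: ready={D,E,H} → run E
t=9: ready={D,H} → run H
t=10: ready={D,H} → run H
t=11: ready={D,H} → run H
t=12: ready={D,H} → run H
t=13: ready={D,H} → run H
t=14: ready={D,H} → run H
t=15: ready={D,H} → run H
t=16: ready={D,H} → run H
t=17: ready={D} → run D
t=18: ready={D} → run D
t=19: ready={D} → run D
t=20: ready={D} → run D
t=21: ready={D} → run D
t=22: ready={D} → run D
t=23: (idle)
t=24: (idle)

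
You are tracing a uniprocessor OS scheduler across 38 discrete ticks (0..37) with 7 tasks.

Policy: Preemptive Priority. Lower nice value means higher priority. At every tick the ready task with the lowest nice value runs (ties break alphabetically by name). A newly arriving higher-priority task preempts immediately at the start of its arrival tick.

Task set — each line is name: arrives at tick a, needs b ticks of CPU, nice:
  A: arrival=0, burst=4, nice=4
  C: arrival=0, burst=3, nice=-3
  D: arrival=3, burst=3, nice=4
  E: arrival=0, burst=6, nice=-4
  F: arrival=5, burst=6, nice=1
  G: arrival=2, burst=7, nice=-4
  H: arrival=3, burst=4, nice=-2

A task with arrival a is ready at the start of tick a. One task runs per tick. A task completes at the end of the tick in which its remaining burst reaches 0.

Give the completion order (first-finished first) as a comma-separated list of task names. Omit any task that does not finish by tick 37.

t=0: ready={A,C,E} → run E
t=1: ready={A,C,E} → run E
t=2: ready={A,C,E,G} → run E
t=3: ready={A,C,D,E,G,H} → run E
t=4: ready={A,C,D,E,G,H} → run E
t=5: ready={A,C,D,E,F,G,H} → run E
t=6: ready={A,C,D,F,G,H} → run G
t=7: ready={A,C,D,F,G,H} → run G
t=8: ready={A,C,D,F,G,H} → run G
t=9: ready={A,C,D,F,G,H} → run G
t=10: ready={A,C,D,F,G,H} → run G
t=11: ready={A,C,D,F,G,H} → run G
t=12: ready={A,C,D,F,G,H} → run G
t=13: ready={A,C,D,F,H} → run C
t=14: ready={A,C,D,F,H} → run C
t=15: ready={A,C,D,F,H} → run C
t=16: ready={A,D,F,H} → run H
t=17: ready={A,D,F,H} → run H
t=18: ready={A,D,F,H} → run H
t=19: ready={A,D,F,H} → run H
t=20: ready={A,D,F} → run F
t=21: ready={A,D,F} → run F
t=22: ready={A,D,F} → run F
t=23: ready={A,D,F} → run F
t=24: ready={A,D,F} → run F
t=25: ready={A,D,F} → run F
t=26: ready={A,D} → run A
t=27: ready={A,D} → run A
t=28: ready={A,D} → run A
t=29: ready={A,D} → run A
t=30: ready={D} → run D
t=31: ready={D} → run D
t=32: ready={D} → run D
t=33: (idle)
t=34: (idle)
t=35: (idle)
t=36: (idle)
t=37: (idle)

completion order = E, G, C, H, F, A, D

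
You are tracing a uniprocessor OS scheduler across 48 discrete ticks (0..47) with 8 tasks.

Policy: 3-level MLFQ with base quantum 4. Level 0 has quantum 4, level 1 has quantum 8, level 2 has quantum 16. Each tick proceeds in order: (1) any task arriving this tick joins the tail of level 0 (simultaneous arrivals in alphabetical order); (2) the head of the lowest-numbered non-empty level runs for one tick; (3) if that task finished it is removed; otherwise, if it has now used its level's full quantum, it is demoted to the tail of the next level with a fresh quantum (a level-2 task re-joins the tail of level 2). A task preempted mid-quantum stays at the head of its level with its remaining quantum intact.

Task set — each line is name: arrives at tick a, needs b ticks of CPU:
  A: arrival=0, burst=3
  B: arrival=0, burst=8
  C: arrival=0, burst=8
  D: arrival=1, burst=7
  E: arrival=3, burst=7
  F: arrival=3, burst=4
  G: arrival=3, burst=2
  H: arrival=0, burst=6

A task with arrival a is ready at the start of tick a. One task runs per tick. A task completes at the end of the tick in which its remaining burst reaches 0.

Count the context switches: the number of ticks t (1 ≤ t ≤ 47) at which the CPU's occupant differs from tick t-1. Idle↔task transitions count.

t=0: L0/L1/L2 = ABCH/-/- → run A
t=1: L0/L1/L2 = ABCHD/-/- → run A
t=2: L0/L1/L2 = ABCHD/-/- → run A
t=3: L0/L1/L2 = BCHDEFG/-/- → run B
t=4: L0/L1/L2 = BCHDEFG/-/- → run B
t=5: L0/L1/L2 = BCHDEFG/-/- → run B
t=6: L0/L1/L2 = BCHDEFG/-/- → run B
t=7: L0/L1/L2 = CHDEFG/B/- → run C
t=8: L0/L1/L2 = CHDEFG/B/- → run C
t=9: L0/L1/L2 = CHDEFG/B/- → run C
t=10: L0/L1/L2 = CHDEFG/B/- → run C
t=11: L0/L1/L2 = HDEFG/BC/- → run H
t=12: L0/L1/L2 = HDEFG/BC/- → run H
t=13: L0/L1/L2 = HDEFG/BC/- → run H
t=14: L0/L1/L2 = HDEFG/BC/- → run H
t=15: L0/L1/L2 = DEFG/BCH/- → run D
t=16: L0/L1/L2 = DEFG/BCH/- → run D
t=17: L0/L1/L2 = DEFG/BCH/- → run D
t=18: L0/L1/L2 = DEFG/BCH/- → run D
t=19: L0/L1/L2 = EFG/BCHD/- → run E
t=20: L0/L1/L2 = EFG/BCHD/- → run E
t=21: L0/L1/L2 = EFG/BCHD/- → run E
t=22: L0/L1/L2 = EFG/BCHD/- → run E
t=23: L0/L1/L2 = FG/BCHDE/- → run F
t=24: L0/L1/L2 = FG/BCHDE/- → run F
t=25: L0/L1/L2 = FG/BCHDE/- → run F
t=26: L0/L1/L2 = FG/BCHDE/- → run F
t=27: L0/L1/L2 = G/BCHDE/- → run G
t=28: L0/L1/L2 = G/BCHDE/- → run G
t=29: L0/L1/L2 = -/BCHDE/- → run B
t=30: L0/L1/L2 = -/BCHDE/- → run B
t=31: L0/L1/L2 = -/BCHDE/- → run B
t=32: L0/L1/L2 = -/BCHDE/- → run B
t=33: L0/L1/L2 = -/CHDE/- → run C
t=34: L0/L1/L2 = -/CHDE/- → run C
t=35: L0/L1/L2 = -/CHDE/- → run C
t=36: L0/L1/L2 = -/CHDE/- → run C
t=37: L0/L1/L2 = -/HDE/- → run H
t=38: L0/L1/L2 = -/HDE/- → run H
t=39: L0/L1/L2 = -/DE/- → run D
t=40: L0/L1/L2 = -/DE/- → run D
t=41: L0/L1/L2 = -/DE/- → run D
t=42: L0/L1/L2 = -/E/- → run E
t=43: L0/L1/L2 = -/E/- → run E
t=44: L0/L1/L2 = -/E/- → run E
t=45: (idle)
t=46: (idle)
t=47: (idle)

context switches = 13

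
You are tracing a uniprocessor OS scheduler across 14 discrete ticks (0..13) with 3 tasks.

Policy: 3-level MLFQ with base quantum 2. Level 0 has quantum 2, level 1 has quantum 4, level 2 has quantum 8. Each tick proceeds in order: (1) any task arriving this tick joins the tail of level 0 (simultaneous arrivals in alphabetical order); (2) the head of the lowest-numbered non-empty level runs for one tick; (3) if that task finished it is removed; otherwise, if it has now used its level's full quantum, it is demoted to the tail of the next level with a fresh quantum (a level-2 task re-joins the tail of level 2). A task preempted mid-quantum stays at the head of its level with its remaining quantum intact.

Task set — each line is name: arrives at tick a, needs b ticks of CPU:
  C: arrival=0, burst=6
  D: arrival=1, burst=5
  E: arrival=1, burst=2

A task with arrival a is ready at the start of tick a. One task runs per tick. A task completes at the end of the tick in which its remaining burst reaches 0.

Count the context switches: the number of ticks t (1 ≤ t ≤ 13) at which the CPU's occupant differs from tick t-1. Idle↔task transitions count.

t=0: L0/L1/L2 = C/-/- → run C
t=1: L0/L1/L2 = CDE/-/- → run C
t=2: L0/L1/L2 = DE/C/- → run D
t=3: L0/L1/L2 = DE/C/- → run D
t=4: L0/L1/L2 = E/CD/- → run E
t=5: L0/L1/L2 = E/CD/- → run E
t=6: L0/L1/L2 = -/CD/- → run C
t=7: L0/L1/L2 = -/CD/- → run C
t=8: L0/L1/L2 = -/CD/- → run C
t=9: L0/L1/L2 = -/CD/- → run C
t=10: L0/L1/L2 = -/D/- → run D
t=11: L0/L1/L2 = -/D/- → run D
t=12: L0/L1/L2 = -/D/- → run D
t=13: (idle)

context switches = 5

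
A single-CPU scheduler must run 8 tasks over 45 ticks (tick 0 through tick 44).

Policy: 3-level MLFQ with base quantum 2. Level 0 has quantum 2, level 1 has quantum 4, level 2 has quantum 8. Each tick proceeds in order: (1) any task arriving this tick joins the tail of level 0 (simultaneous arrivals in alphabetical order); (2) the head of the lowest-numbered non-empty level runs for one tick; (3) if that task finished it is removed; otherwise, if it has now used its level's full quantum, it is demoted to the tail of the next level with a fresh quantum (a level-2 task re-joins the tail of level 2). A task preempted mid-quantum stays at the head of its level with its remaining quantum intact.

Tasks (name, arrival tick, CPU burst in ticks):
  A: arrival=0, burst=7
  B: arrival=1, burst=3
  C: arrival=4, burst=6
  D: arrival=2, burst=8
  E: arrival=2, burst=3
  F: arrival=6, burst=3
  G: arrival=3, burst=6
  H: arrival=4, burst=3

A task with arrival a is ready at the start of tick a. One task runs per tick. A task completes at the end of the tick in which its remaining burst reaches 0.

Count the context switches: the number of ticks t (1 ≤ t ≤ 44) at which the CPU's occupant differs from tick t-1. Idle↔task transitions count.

t=0: L0/L1/L2 = A/-/- → run A
t=1: L0/L1/L2 = AB/-/- → run A
t=2: L0/L1/L2 = BDE/A/- → run B
t=3: L0/L1/L2 = BDEG/A/- → run B
t=4: L0/L1/L2 = DEGCH/AB/- → run D
t=5: L0/L1/L2 = DEGCH/AB/- → run D
t=6: L0/L1/L2 = EGCHF/ABD/- → run E
t=7: L0/L1/L2 = EGCHF/ABD/- → run E
t=8: L0/L1/L2 = GCHF/ABDE/- → run G
t=9: L0/L1/L2 = GCHF/ABDE/- → run G
t=10: L0/L1/L2 = CHF/ABDEG/- → run C
t=11: L0/L1/L2 = CHF/ABDEG/- → run C
t=12: L0/L1/L2 = HF/ABDEGC/- → run H
t=13: L0/L1/L2 = HF/ABDEGC/- → run H
t=14: L0/L1/L2 = F/ABDEGCH/- → run F
t=15: L0/L1/L2 = F/ABDEGCH/- → run F
t=16: L0/L1/L2 = -/ABDEGCHF/- → run A
t=17: L0/L1/L2 = -/ABDEGCHF/- → run A
t=18: L0/L1/L2 = -/ABDEGCHF/- → run A
t=19: L0/L1/L2 = -/ABDEGCHF/- → run A
t=20: L0/L1/L2 = -/BDEGCHF/A → run B
t=21: L0/L1/L2 = -/DEGCHF/A → run D
t=22: L0/L1/L2 = -/DEGCHF/A → run D
t=23: L0/L1/L2 = -/DEGCHF/A → run D
t=24: L0/L1/L2 = -/DEGCHF/A → run D
t=25: L0/L1/L2 = -/EGCHF/AD → run E
t=26: L0/L1/L2 = -/GCHF/AD → run G
t=27: L0/L1/L2 = -/GCHF/AD → run G
t=28: L0/L1/L2 = -/GCHF/AD → run G
t=29: L0/L1/L2 = -/GCHF/AD → run G
t=30: L0/L1/L2 = -/CHF/AD → run C
t=31: L0/L1/L2 = -/CHF/AD → run C
t=32: L0/L1/L2 = -/CHF/AD → run C
t=33: L0/L1/L2 = -/CHF/AD → run C
t=34: L0/L1/L2 = -/HF/AD → run H
t=35: L0/L1/L2 = -/F/AD → run F
t=36: L0/L1/L2 = -/-/AD → run A
t=37: L0/L1/L2 = -/-/D → run D
t=38: L0/L1/L2 = -/-/D → run D
t=39: (idle)
t=40: (idle)
t=41: (idle)
t=42: (idle)
t=43: (idle)
t=44: (idle)

context switches = 18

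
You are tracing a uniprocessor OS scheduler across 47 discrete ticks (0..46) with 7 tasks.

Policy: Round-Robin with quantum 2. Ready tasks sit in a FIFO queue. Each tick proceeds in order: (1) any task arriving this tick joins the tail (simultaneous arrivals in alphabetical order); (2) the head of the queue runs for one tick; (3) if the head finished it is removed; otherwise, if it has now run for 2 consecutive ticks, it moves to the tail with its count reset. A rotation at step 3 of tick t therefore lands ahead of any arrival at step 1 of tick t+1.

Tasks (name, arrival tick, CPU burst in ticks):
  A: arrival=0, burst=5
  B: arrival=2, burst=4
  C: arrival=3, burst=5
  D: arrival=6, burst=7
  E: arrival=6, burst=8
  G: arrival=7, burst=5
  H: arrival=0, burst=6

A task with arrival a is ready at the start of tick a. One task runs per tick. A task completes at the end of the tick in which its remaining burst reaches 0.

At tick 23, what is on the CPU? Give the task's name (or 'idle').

running at tick 23 = H

t=0: queue=[A,H] q_used=0 → run A
t=1: queue=[A,H] q_used=1 → run A
t=2: queue=[H,A,B] q_used=0 → run H
t=3: queue=[H,A,B,C] q_used=1 → run H
t=4: queue=[A,B,C,H] q_used=0 → run A
t=5: queue=[A,B,C,H] q_used=1 → run A
t=6: queue=[B,C,H,A,D,E] q_used=0 → run B
t=7: queue=[B,C,H,A,D,E,G] q_used=1 → run B
t=8: queue=[C,H,A,D,E,G,B] q_used=0 → run C
t=9: queue=[C,H,A,D,E,G,B] q_used=1 → run C
t=10: queue=[H,A,D,E,G,B,C] q_used=0 → run H
t=11: queue=[H,A,D,E,G,B,C] q_used=1 → run H
t=12: queue=[A,D,E,G,B,C,H] q_used=0 → run A
t=13: queue=[D,E,G,B,C,H] q_used=0 → run D
t=14: queue=[D,E,G,B,C,H] q_used=1 → run D
t=15: queue=[E,G,B,C,H,D] q_used=0 → run E
t=16: queue=[E,G,B,C,H,D] q_used=1 → run E
t=17: queue=[G,B,C,H,D,E] q_used=0 → run G
t=18: queue=[G,B,C,H,D,E] q_used=1 → run G
t=19: queue=[B,C,H,D,E,G] q_used=0 → run B
t=20: queue=[B,C,H,D,E,G] q_used=1 → run B
t=21: queue=[C,H,D,E,G] q_used=0 → run C
t=22: queue=[C,H,D,E,G] q_used=1 → run C
t=23: queue=[H,D,E,G,C] q_used=0 → run H
t=24: queue=[H,D,E,G,C] q_used=1 → run H
t=25: queue=[D,E,G,C] q_used=0 → run D
t=26: queue=[D,E,G,C] q_used=1 → run D
t=27: queue=[E,G,C,D] q_used=0 → run E
t=28: queue=[E,G,C,D] q_used=1 → run E
t=29: queue=[G,C,D,E] q_used=0 → run G
t=30: queue=[G,C,D,E] q_used=1 → run G
t=31: queue=[C,D,E,G] q_used=0 → run C
t=32: queue=[D,E,G] q_used=0 → run D
t=33: queue=[D,E,G] q_used=1 → run D
t=34: queue=[E,G,D] q_used=0 → run E
t=35: queue=[E,G,D] q_used=1 → run E
t=36: queue=[G,D,E] q_used=0 → run G
t=37: queue=[D,E] q_used=0 → run D
t=38: queue=[E] q_used=0 → run E
t=39: queue=[E] q_used=1 → run E
t=40: (idle)
t=41: (idle)
t=42: (idle)
t=43: (idle)
t=44: (idle)
t=45: (idle)
t=46: (idle)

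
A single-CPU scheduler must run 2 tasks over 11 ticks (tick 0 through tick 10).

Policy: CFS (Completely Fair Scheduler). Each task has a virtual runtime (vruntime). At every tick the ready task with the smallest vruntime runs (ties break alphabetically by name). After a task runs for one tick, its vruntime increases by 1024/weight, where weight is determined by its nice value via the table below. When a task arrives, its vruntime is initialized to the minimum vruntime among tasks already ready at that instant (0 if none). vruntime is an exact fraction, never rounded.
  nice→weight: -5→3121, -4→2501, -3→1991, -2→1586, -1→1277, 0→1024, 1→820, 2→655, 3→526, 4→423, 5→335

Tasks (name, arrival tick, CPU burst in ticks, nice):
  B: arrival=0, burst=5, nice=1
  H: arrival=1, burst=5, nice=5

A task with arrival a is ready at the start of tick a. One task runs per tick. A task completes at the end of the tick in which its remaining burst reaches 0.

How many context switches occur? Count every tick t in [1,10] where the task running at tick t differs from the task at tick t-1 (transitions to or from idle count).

context switches = 6

t=0: vr[B=0] → run B
t=1: vr[B=256/205 H=256/205] → run B
t=2: vr[B=512/205 H=256/205] → run H
t=3: vr[B=512/205 H=59136/13735] → run B
t=4: vr[B=768/205 H=59136/13735] → run B
t=5: vr[B=1024/205 H=59136/13735] → run H
t=6: vr[B=1024/205 H=20224/2747] → run B
t=7: vr[H=20224/2747] → run H
t=8: vr[H=143104/13735] → run H
t=9: vr[H=185088/13735] → run H
t=10: (idle)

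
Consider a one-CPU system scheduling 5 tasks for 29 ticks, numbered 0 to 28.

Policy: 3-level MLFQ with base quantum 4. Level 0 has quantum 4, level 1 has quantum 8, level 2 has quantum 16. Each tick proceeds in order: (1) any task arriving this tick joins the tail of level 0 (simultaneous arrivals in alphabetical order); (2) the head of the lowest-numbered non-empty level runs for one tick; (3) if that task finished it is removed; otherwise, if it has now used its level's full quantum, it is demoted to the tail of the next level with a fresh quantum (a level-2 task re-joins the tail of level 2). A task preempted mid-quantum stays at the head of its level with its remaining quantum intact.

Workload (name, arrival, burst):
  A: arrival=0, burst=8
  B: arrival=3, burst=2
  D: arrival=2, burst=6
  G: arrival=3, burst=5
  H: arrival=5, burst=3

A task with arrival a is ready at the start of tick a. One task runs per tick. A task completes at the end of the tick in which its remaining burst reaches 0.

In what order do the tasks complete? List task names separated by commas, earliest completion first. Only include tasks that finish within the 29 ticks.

t=0: L0/L1/L2 = A/-/- → run A
t=1: L0/L1/L2 = A/-/- → run A
t=2: L0/L1/L2 = AD/-/- → run A
t=3: L0/L1/L2 = ADBG/-/- → run A
t=4: L0/L1/L2 = DBG/A/- → run D
t=5: L0/L1/L2 = DBGH/A/- → run D
t=6: L0/L1/L2 = DBGH/A/- → run D
t=7: L0/L1/L2 = DBGH/A/- → run D
t=8: L0/L1/L2 = BGH/AD/- → run B
t=9: L0/L1/L2 = BGH/AD/- → run B
t=10: L0/L1/L2 = GH/AD/- → run G
t=11: L0/L1/L2 = GH/AD/- → run G
t=12: L0/L1/L2 = GH/AD/- → run G
t=13: L0/L1/L2 = GH/AD/- → run G
t=14: L0/L1/L2 = H/ADG/- → run H
t=15: L0/L1/L2 = H/ADG/- → run H
t=16: L0/L1/L2 = H/ADG/- → run H
t=17: L0/L1/L2 = -/ADG/- → run A
t=18: L0/L1/L2 = -/ADG/- → run A
t=19: L0/L1/L2 = -/ADG/- → run A
t=20: L0/L1/L2 = -/ADG/- → run A
t=21: L0/L1/L2 = -/DG/- → run D
t=22: L0/L1/L2 = -/DG/- → run D
t=23: L0/L1/L2 = -/G/- → run G
t=24: (idle)
t=25: (idle)
t=26: (idle)
t=27: (idle)
t=28: (idle)

completion order = B, H, A, D, G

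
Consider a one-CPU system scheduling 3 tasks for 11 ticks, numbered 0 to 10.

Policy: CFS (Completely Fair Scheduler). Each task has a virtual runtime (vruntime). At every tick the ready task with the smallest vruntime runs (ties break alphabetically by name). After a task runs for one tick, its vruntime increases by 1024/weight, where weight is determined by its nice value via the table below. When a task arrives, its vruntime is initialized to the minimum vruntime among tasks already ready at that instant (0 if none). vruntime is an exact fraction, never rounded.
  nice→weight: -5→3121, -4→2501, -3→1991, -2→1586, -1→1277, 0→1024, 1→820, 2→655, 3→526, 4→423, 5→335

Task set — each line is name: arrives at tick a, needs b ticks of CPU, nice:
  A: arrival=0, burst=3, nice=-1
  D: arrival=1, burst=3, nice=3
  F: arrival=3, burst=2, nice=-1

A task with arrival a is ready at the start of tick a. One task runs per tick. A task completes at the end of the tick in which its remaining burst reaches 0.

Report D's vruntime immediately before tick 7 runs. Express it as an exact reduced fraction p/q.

vruntime(D, start of tick 7) = 1576960/335851

t=0: vr[A=0] → run A
t=1: vr[A=1024/1277 D=1024/1277] → run A
t=2: vr[A=2048/1277 D=1024/1277] → run D
t=3: vr[A=2048/1277 D=923136/335851 F=2048/1277] → run A
t=4: vr[D=923136/335851 F=2048/1277] → run F
t=5: vr[D=923136/335851 F=3072/1277] → run F
t=6: vr[D=923136/335851] → run D
t=7: vr[D=1576960/335851] → run D
t=8: (idle)
t=9: (idle)
t=10: (idle)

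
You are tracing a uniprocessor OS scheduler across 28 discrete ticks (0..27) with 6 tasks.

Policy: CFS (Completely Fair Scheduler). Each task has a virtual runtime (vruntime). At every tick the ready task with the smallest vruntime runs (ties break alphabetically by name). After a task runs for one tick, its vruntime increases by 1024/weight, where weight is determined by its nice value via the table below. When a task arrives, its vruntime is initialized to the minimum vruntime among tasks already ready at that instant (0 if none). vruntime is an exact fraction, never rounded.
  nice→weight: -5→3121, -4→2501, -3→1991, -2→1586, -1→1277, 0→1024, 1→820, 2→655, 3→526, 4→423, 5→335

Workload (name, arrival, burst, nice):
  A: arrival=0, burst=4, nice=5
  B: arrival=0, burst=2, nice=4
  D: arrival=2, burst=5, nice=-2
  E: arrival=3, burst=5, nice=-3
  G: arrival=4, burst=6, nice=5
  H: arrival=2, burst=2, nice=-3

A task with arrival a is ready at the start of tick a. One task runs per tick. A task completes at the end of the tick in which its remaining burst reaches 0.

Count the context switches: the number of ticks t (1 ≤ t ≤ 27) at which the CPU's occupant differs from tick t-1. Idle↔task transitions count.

t=0: vr[A=0 B=0] → run A
t=1: vr[A=1024/335 B=0] → run B
t=2: vr[A=1024/335 B=1024/423 D=1024/423 H=1024/423] → run B
t=3: vr[A=1024/335 D=1024/423 E=1024/423 H=1024/423] → run D
t=4: vr[A=1024/335 D=1028608/335439 E=1024/423 G=1024/423 H=1024/423] → run E
t=5: vr[A=1024/335 D=1028608/335439 E=2471936/842193 G=1024/423 H=1024/423] → run G
t=6: vr[A=1024/335 D=1028608/335439 E=2471936/842193 G=776192/141705 H=1024/423] → run H
t=7: vr[A=1024/335 D=1028608/335439 E=2471936/842193 G=776192/141705 H=2471936/842193] → run E
t=8: vr[A=1024/335 D=1028608/335439 E=2905088/842193 G=776192/141705 H=2471936/842193] → run H
t=9: vr[A=1024/335 D=1028608/335439 E=2905088/842193 G=776192/141705] → run A
t=10: vr[A=2048/335 D=1028608/335439 E=2905088/842193 G=776192/141705] → run D
t=11: vr[A=2048/335 D=1245184/335439 E=2905088/842193 G=776192/141705] → run E
t=12: vr[A=2048/335 D=1245184/335439 E=3338240/842193 G=776192/141705] → run D
t=13: vr[A=2048/335 D=1461760/335439 E=3338240/842193 G=776192/141705] → run E
t=14: vr[A=2048/335 D=1461760/335439 E=3771392/842193 G=776192/141705] → run D
t=15: vr[A=2048/335 D=1678336/335439 E=3771392/842193 G=776192/141705] → run E
t=16: vr[A=2048/335 D=1678336/335439 G=776192/141705] → run D
t=17: vr[A=2048/335 G=776192/141705] → run G
t=18: vr[A=2048/335 G=1209344/141705] → run A
t=19: vr[A=3072/335 G=1209344/141705] → run G
t=20: vr[A=3072/335 G=1642496/141705] → run A
t=21: vr[G=1642496/141705] → run G
t=22: vr[G=2075648/141705] → run G
t=23: vr[G=501760/28341] → run G
t=24: (idle)
t=25: (idle)
t=26: (idle)
t=27: (idle)

context switches = 21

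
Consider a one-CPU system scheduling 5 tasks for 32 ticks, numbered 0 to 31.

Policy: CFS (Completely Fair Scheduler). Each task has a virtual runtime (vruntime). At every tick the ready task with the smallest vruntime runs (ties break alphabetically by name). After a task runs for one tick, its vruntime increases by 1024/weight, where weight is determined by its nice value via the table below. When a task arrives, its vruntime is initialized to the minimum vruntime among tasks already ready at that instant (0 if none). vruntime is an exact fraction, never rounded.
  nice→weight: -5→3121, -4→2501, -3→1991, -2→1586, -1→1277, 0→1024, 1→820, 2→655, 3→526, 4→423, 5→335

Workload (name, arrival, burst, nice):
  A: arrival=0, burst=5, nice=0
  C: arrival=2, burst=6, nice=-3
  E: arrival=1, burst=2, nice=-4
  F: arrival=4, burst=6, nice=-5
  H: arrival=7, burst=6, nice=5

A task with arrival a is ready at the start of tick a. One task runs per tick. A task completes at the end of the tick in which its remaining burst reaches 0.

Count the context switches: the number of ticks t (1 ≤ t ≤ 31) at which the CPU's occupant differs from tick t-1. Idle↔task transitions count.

t=0: vr[A=0] → run A
t=1: vr[A=1 E=1] → run A
t=2: vr[A=2 C=1 E=1] → run C
t=3: vr[A=2 C=3015/1991 E=1] → run E
t=4: vr[A=2 C=3015/1991 E=3525/2501 F=3525/2501] → run E
t=5: vr[A=2 C=3015/1991 F=3525/2501] → run F
t=6: vr[A=2 C=3015/1991 F=13562549/7805621] → run C
t=7: vr[A=2 C=4039/1991 F=13562549/7805621 H=13562549/7805621] → run F
t=8: vr[A=2 C=4039/1991 F=16123573/7805621 H=13562549/7805621] → run H
t=9: vr[A=2 C=4039/1991 F=16123573/7805621 H=12536409819/2614883035] → run A
t=10: vr[A=3 C=4039/1991 F=16123573/7805621 H=12536409819/2614883035] → run C
t=11: vr[A=3 C=5063/1991 F=16123573/7805621 H=12536409819/2614883035] → run F
t=12: vr[A=3 C=5063/1991 F=18684597/7805621 H=12536409819/2614883035] → run F
t=13: vr[A=3 C=5063/1991 F=21245621/7805621 H=12536409819/2614883035] → run C
t=14: vr[A=3 C=6087/1991 F=21245621/7805621 H=12536409819/2614883035] → run F
t=15: vr[A=3 C=6087/1991 F=23806645/7805621 H=12536409819/2614883035] → run A
t=16: vr[A=4 C=6087/1991 F=23806645/7805621 H=12536409819/2614883035] → run F
t=17: vr[A=4 C=6087/1991 H=12536409819/2614883035] → run C
t=18: vr[A=4 C=7111/1991 H=12536409819/2614883035] → run C
t=19: vr[A=4 H=12536409819/2614883035] → run A
t=20: vr[H=12536409819/2614883035] → run H
t=21: vr[H=20529365723/2614883035] → run H
t=22: vr[H=28522321627/2614883035] → run H
t=23: vr[H=36515277531/2614883035] → run H
t=24: vr[H=8901646687/522976607] → run H
t=25: (idle)
t=26: (idle)
t=27: (idle)
t=28: (idle)
t=29: (idle)
t=30: (idle)
t=31: (idle)

context switches = 17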